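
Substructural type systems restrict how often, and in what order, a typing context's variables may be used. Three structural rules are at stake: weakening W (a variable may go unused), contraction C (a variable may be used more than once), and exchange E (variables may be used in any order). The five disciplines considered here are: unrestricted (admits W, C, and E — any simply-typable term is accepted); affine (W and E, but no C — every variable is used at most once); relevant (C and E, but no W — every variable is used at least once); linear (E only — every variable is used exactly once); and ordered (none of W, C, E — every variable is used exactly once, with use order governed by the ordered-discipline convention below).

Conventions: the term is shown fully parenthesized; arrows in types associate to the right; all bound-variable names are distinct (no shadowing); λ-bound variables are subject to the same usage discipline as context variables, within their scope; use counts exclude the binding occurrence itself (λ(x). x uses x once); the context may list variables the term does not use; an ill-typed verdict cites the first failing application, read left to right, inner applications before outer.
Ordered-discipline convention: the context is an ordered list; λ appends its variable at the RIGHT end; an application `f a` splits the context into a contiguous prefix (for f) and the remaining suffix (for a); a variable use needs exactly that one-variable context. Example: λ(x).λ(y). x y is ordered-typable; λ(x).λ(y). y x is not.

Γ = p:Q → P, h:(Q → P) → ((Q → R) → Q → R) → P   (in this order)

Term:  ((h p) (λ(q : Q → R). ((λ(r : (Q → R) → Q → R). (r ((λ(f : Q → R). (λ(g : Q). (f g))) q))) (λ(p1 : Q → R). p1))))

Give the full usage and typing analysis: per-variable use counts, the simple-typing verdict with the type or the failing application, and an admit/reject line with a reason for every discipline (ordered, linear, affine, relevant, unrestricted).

counts: p: 1; h: 1; q [bound]: 1; r [bound]: 1; f [bound]: 1; g [bound]: 1; p1 [bound]: 1
order of uses: h, p, r, f, g, q, p1
typing: well-typed — term : P
ordered ✗ (needs exchange: uses follow h, p, r, f, g, q, p1)
linear ✓ (single use per variable (p, h, q, r, f, g, p1))
affine ✓ (no duplicate uses among p, h, q, r, f, g, p1)
relevant ✓ (every one of p, h, q, r, f, g, p1 appears)
unrestricted ✓ (simply typable at P; W, C, E all held)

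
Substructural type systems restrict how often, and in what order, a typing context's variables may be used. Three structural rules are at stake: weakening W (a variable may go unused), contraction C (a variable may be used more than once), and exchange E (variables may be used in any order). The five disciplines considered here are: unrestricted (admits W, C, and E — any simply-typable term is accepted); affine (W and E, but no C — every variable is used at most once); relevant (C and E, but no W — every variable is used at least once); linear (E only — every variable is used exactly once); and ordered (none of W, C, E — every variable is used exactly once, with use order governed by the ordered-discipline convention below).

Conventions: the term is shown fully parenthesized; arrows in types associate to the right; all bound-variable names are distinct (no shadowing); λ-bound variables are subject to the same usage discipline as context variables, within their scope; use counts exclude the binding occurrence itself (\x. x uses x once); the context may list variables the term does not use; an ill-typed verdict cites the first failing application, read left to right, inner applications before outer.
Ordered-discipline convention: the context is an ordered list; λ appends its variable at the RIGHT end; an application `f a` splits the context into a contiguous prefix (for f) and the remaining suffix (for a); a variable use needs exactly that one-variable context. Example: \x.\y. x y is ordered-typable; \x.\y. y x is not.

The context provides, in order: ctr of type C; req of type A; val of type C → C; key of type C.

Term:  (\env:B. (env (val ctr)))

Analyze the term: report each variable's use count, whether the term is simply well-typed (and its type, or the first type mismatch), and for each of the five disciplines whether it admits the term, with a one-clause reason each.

usage: ctr=1; req=0; val=1; key=0; env (bound)=1
order of uses: env, val, ctr
typing: ill-typed: applying a non-function (B)
ordered: ✗ — fails simple typing
linear: ✗ — a type mismatch blocks all five
affine: ✗ — the type mismatch rejects it
relevant: ✗ — not simply typable
unrestricted: ✗ — fails simple typing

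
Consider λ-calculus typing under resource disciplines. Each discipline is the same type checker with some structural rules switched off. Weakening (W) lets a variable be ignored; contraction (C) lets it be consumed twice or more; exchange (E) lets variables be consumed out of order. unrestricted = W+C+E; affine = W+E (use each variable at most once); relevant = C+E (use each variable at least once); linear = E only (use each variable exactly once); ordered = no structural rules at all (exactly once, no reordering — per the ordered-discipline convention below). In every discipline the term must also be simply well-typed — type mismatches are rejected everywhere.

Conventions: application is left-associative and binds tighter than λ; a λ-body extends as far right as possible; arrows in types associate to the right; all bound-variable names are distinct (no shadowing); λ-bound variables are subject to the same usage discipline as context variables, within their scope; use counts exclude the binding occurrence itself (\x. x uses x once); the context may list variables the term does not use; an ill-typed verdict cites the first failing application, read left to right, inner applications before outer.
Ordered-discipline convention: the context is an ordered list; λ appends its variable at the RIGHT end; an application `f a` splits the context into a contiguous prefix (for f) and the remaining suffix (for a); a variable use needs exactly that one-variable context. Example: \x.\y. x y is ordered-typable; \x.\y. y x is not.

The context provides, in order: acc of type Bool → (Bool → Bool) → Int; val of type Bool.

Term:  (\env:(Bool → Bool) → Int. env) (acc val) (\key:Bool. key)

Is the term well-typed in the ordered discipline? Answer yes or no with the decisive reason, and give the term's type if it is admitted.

yes — one use each (acc, val, env, key); ordered split holds; term : Int
variable uses: acc: 1×; val: 1×; env [bound]: 1×; key [bound]: 1×
uses in reading order: env, acc, val, key
typing: well-typed at Int
across the five disciplines: ordered ✓; linear ✓; affine ✓; relevant ✓; unrestricted ✓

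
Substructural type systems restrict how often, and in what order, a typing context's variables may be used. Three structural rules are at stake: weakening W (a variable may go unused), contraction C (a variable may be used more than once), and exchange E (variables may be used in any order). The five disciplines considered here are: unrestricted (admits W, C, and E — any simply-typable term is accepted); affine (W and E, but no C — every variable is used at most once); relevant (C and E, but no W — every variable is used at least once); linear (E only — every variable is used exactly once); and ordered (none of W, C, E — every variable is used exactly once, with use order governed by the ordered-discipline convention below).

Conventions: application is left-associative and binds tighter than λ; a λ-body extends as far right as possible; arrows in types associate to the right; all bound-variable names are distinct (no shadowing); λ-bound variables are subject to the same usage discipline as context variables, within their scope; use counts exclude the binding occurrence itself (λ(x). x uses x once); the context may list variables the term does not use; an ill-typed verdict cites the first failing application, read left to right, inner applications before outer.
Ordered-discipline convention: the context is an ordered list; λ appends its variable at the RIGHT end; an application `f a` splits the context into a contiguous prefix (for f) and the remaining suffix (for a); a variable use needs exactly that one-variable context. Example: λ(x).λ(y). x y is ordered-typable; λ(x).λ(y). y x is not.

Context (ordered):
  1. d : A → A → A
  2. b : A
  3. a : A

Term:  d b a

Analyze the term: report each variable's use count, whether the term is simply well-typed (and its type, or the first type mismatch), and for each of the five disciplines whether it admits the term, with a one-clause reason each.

use counts: d: 1×; b: 1×; a: 1×
use order (left to right): d, b, a
typing: ✓ — A
ordered ✓ (one use each (d, b, a); ordered split holds)
linear ✓ (single use per variable (d, b, a))
affine ✓ (none of d, b, a used more than once)
relevant ✓ (none of d, b, a goes unused)
unrestricted ✓ (simply typable at A; W, C, E all held)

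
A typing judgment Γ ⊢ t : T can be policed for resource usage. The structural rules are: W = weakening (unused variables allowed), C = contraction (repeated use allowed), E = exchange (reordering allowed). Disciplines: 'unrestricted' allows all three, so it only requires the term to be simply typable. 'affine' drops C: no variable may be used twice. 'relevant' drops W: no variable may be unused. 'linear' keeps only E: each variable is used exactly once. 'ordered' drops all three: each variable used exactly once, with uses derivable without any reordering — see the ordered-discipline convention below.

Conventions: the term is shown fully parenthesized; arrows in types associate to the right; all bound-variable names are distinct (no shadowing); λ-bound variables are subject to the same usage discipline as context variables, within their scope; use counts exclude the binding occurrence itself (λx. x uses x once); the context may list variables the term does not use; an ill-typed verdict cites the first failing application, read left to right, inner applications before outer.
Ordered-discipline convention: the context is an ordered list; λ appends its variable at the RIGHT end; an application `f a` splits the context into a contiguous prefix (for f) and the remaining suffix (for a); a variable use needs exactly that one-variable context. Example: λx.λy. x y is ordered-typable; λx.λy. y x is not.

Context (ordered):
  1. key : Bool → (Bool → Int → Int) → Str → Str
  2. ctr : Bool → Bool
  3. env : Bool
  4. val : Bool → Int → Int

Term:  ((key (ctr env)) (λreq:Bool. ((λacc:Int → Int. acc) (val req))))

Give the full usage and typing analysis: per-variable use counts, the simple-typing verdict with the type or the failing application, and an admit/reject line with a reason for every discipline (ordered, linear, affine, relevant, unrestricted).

variable uses: key: 1, ctr: 1, env: 1, val: 1, req (bound): 1, acc (bound): 1
use order (left to right): key, ctr, env, acc, val, req
typing: the term checks, with type Str → Str
ordered ✓ (key, ctr, env, val, req, acc once each; derivable with no W/C/E)
linear ✓ (key, ctr, env, val, req, acc: one use apiece)
affine ✓ (none of key, ctr, env, val, req, acc used more than once)
relevant ✓ (at least one use each (key, ctr, env, val, req, acc))
unrestricted ✓ (well-typed at Str → Str; no restrictions here)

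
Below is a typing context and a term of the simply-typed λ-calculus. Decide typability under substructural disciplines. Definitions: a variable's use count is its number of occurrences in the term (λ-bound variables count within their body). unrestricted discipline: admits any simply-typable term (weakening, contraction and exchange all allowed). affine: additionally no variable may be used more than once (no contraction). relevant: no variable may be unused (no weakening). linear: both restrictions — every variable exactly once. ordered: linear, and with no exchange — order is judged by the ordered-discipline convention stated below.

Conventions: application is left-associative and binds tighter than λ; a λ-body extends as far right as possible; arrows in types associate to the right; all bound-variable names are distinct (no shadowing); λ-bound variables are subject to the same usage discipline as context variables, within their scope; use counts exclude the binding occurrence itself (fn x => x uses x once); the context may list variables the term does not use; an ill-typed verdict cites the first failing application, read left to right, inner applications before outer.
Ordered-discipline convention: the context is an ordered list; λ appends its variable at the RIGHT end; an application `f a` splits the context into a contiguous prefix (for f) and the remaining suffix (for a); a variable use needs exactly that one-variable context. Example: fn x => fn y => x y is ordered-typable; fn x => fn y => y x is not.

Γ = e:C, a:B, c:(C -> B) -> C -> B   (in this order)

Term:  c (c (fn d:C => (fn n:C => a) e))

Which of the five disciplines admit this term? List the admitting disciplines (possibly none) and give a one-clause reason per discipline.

accepted by: unrestricted
use counts: e ×1; a ×1; c ×2; d (λ-bound) ×0; n (λ-bound) ×0
uses in reading order: c, c, a, e
typing: well-typed — term : C -> B
ordered: ✗ — c ×2 used more than once (contraction); unused: d, n — weakening required
linear: ✗ — c ×2 used more than once (contraction); unused: d, n — weakening required
affine: ✗ — c ×2 used more than once (contraction)
relevant: ✗ — unused: d, n — weakening required
unrestricted: ✓ — simply typable at C -> B; W, C, E all held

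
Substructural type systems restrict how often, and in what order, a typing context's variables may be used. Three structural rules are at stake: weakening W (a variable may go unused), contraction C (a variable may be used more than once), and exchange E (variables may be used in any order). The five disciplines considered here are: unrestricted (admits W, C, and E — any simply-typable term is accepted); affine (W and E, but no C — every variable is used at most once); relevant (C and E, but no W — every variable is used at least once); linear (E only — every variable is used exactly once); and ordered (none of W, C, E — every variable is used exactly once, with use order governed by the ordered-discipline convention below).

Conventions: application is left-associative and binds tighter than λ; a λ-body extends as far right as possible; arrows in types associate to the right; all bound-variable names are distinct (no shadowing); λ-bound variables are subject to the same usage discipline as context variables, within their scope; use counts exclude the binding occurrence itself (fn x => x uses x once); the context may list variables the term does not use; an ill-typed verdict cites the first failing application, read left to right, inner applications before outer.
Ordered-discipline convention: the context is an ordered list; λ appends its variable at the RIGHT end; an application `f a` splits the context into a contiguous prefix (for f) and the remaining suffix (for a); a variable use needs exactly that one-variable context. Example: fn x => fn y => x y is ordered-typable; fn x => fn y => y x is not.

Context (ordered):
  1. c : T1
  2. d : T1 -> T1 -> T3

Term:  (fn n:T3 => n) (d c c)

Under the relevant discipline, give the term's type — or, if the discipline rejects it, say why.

term : T3
use counts: c: 2×, d: 1×, n (λ-bound): 1×
order of uses: n, d, c, c
typing: ✓ — T3
across the five disciplines: ordered ✗ · linear ✗ · affine ✗ · relevant ✓ · unrestricted ✓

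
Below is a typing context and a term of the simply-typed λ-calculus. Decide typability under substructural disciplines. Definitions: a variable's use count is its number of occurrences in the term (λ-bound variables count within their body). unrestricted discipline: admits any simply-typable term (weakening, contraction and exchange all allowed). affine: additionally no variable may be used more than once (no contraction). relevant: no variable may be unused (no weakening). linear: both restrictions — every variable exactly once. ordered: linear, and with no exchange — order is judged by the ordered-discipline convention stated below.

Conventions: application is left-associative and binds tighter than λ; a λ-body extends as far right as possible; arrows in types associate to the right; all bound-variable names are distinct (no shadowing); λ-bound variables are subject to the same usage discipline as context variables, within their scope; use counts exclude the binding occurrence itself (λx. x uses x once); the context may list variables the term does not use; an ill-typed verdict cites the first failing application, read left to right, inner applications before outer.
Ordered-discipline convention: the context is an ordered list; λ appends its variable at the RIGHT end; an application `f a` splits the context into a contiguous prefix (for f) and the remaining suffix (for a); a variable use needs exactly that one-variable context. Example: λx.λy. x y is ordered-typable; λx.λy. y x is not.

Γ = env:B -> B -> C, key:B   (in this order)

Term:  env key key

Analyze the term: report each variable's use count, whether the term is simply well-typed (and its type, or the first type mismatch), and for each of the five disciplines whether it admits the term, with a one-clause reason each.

use counts: env: 1×, key: 2×
uses in reading order: env, key, key
typing: well-typed at C
ordered ✗ (key ×2 used more than once (contraction))
linear ✗ (key ×2 used more than once (contraction))
affine ✗ (key ×2 used more than once (contraction))
relevant ✓ (at least one use each (env, key))
unrestricted ✓ (simply typable at C; W, C, E all held)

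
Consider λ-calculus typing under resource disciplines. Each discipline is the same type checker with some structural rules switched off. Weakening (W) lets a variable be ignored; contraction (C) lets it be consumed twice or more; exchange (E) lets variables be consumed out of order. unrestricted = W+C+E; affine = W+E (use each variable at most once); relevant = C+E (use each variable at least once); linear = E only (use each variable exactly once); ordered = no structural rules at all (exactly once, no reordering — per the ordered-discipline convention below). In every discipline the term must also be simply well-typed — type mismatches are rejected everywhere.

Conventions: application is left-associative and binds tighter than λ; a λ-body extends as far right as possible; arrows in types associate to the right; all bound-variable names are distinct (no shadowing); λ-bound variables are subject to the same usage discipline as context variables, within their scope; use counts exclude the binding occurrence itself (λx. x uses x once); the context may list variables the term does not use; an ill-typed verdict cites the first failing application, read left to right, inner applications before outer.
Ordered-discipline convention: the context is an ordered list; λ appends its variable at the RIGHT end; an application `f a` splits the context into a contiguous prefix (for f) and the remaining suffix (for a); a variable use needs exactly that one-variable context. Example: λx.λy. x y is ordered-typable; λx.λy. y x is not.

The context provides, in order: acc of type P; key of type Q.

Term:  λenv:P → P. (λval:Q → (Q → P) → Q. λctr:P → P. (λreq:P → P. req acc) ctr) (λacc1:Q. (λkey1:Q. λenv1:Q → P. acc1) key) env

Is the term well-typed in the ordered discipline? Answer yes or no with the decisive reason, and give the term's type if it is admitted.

no — val, key1, env1 left unused
use counts: acc: 1; key: 1; env (λ-bound): 1; val (λ-bound): 0; ctr (λ-bound): 1; req (λ-bound): 1; acc1 (λ-bound): 1; key1 (λ-bound): 0; env1 (λ-bound): 0
uses in reading order: req, acc, ctr, acc1, key, env
typing: well-typed — term : (P → P) → P
summary: ordered ✗ · linear ✗ · affine ✓ · relevant ✗ · unrestricted ✓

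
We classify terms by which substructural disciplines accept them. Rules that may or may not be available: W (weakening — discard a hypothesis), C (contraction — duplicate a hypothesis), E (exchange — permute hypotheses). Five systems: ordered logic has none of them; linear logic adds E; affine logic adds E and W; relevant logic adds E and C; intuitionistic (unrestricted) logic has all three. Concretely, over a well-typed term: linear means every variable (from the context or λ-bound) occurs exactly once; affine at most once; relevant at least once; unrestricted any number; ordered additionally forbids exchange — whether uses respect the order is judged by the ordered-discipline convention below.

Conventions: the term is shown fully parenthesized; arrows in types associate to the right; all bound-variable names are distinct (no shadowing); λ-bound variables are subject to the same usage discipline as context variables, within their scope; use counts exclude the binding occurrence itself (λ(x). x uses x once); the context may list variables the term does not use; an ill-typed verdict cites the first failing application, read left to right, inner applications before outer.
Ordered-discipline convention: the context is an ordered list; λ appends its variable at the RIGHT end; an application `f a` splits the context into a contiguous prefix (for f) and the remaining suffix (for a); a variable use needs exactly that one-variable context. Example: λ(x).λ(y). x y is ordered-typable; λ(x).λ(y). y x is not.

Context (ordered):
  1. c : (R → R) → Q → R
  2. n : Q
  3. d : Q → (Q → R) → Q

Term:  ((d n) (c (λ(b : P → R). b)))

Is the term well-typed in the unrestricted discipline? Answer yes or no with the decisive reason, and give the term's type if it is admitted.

no — the type mismatch rejects it
counts: c: 1×; n: 1×; d: 1×; b [bound]: 1×
uses in reading order: d, n, c, b
typing: ill-typed: an argument (P → R) → P → R mismatches the expected R → R
across the five disciplines: ordered ✗, linear ✗, affine ✗, relevant ✗, unrestricted ✗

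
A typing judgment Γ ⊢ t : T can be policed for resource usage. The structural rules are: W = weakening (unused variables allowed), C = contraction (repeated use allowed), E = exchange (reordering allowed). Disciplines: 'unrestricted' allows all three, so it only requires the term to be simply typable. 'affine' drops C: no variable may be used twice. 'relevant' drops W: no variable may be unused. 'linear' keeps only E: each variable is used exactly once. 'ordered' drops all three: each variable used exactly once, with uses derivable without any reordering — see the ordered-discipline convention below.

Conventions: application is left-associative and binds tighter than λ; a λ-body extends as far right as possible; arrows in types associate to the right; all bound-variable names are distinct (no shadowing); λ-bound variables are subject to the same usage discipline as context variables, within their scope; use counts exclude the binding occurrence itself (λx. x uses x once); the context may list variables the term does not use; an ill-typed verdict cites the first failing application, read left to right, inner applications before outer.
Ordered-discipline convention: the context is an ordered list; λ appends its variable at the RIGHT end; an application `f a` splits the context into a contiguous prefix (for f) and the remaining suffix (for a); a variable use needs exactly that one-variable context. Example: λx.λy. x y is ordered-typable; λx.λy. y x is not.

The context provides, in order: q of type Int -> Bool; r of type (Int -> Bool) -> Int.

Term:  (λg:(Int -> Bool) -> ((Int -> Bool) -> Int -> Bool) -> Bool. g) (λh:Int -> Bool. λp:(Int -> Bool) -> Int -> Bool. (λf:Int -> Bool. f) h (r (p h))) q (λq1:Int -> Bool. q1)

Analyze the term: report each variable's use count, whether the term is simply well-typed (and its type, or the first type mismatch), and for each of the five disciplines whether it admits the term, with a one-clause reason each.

usage: q: 1, r: 1, g (λ-bound): 1, h (λ-bound): 2, p (λ-bound): 1, f (λ-bound): 1, q1 (λ-bound): 1
uses in reading order: g, f, h, r, p, h, q, q1
typing: ✓ — Bool
ordered: ✗ — repeated use of h ×2
linear: ✗ — repeated use of h ×2
affine: ✗ — repeated use of h ×2
relevant: ✓ — none of q, r, g, h, p, f, q1 goes unused
unrestricted: ✓ — well-typed at Bool; no restrictions here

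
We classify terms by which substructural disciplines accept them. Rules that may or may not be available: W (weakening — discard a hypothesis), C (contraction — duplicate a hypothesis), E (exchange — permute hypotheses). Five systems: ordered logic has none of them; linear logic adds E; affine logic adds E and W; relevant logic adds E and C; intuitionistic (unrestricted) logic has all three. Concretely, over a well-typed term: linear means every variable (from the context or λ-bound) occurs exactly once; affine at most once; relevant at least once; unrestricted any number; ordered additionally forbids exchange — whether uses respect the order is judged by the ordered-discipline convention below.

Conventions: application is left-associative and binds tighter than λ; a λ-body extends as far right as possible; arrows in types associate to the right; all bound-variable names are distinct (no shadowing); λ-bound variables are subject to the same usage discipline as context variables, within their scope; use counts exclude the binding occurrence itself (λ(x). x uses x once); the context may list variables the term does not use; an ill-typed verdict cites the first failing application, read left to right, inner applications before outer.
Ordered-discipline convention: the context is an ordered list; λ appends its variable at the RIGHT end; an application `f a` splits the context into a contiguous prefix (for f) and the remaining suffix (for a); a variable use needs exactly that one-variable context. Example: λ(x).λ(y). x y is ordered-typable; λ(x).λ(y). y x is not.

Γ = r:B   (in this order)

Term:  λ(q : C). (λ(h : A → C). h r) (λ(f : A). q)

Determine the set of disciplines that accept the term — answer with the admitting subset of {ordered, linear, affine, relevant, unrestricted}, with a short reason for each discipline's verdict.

admitted by: none
counts: r: 1; q [bound]: 1; h [bound]: 1; f [bound]: 0
order of uses: h, r, q
typing: ill-typed: a function awaiting A gets B
ordered: ✗, fails simple typing
linear: ✗, a type mismatch blocks all five
affine: ✗, the type mismatch rejects it
relevant: ✗, not simply typable
unrestricted: ✗, fails simple typing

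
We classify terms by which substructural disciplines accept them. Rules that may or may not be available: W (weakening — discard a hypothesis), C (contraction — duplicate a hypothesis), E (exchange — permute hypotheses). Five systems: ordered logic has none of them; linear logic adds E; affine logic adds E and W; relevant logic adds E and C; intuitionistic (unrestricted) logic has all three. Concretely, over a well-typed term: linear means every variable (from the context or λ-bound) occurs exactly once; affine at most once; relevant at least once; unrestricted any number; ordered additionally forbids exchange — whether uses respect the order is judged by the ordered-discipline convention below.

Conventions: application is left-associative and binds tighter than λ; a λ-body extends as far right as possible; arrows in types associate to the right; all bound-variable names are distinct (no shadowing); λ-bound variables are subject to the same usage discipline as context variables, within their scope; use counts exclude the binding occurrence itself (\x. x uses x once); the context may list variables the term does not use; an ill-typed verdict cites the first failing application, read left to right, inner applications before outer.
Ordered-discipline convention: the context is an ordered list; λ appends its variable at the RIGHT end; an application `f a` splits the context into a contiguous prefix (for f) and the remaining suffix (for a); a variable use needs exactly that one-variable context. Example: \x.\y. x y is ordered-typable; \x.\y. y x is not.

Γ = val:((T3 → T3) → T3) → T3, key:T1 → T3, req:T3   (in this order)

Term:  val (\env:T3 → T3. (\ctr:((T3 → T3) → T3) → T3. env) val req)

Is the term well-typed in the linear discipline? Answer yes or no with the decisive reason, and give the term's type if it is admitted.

no — needs contraction — val ×2; key, ctr left unused
usage: val: 2×, key: 0×, req: 1×, env (bound): 1×, ctr (bound): 0×
uses in reading order: val, env, val, req
typing: the term checks, with type T3
per-discipline verdicts: ordered ✗, linear ✗, affine ✗, relevant ✗, unrestricted ✓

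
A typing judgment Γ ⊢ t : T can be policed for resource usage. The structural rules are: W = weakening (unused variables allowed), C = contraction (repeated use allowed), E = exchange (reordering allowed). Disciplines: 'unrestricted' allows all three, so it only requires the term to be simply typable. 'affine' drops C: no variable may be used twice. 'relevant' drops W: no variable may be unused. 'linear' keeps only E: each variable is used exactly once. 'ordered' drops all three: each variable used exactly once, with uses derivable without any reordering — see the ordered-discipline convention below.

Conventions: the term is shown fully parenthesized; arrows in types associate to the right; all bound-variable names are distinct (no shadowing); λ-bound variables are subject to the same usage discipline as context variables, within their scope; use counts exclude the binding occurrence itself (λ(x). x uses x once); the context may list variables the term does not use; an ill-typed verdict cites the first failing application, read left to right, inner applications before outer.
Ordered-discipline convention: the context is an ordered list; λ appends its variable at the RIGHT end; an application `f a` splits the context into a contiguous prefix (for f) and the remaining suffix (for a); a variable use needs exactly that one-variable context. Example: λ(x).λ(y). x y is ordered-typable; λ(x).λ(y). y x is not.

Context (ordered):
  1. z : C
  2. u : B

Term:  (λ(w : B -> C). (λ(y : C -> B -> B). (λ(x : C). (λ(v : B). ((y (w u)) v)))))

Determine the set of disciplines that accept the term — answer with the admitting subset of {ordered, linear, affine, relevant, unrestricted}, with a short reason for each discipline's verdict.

admitting disciplines: affine, unrestricted
use counts: z ×0, u ×1, w (bound) ×1, y (bound) ×1, x (bound) ×0, v (bound) ×1
left-to-right use order: y, w, u, v
typing: ✓ — (B -> C) -> (C -> B -> B) -> C -> B -> B
ordered: ✗ — needs weakening: z, x unused
linear: ✗ — needs weakening: z, x unused
affine: ✓ — none of z, u, w, y, x, v used more than once
relevant: ✗ — needs weakening: z, x unused
unrestricted: ✓ — typability at (B -> C) -> (C -> B -> B) -> C -> B -> B is all that's needed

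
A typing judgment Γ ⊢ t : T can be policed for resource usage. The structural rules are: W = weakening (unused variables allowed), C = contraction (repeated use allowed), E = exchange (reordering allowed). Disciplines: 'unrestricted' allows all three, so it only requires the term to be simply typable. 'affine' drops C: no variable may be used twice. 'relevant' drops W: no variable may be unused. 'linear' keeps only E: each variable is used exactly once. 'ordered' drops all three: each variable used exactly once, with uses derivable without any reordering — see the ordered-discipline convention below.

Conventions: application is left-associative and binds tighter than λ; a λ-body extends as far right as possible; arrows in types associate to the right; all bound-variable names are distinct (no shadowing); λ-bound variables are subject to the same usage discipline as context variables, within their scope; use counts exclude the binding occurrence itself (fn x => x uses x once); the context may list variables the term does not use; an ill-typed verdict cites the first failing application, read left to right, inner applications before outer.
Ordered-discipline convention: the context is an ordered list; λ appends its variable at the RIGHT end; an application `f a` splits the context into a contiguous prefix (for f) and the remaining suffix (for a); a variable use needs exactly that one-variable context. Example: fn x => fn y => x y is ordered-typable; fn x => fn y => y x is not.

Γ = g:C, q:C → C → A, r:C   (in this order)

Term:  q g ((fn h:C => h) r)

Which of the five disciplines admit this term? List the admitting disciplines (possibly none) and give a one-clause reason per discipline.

admitting disciplines: linear, affine, relevant, unrestricted
variable uses: g=1, q=1, r=1, h (bound)=1
uses in reading order: q, g, h, r
typing: ✓ — A
ordered ✗ (no contiguous prefix/suffix split fits q, g, h, r)
linear ✓ (g, q, r, h: one use apiece)
affine ✓ (at most one use each (g, q, r, h))
relevant ✓ (every one of g, q, r, h appears)
unrestricted ✓ (well-typed at A; no restrictions here)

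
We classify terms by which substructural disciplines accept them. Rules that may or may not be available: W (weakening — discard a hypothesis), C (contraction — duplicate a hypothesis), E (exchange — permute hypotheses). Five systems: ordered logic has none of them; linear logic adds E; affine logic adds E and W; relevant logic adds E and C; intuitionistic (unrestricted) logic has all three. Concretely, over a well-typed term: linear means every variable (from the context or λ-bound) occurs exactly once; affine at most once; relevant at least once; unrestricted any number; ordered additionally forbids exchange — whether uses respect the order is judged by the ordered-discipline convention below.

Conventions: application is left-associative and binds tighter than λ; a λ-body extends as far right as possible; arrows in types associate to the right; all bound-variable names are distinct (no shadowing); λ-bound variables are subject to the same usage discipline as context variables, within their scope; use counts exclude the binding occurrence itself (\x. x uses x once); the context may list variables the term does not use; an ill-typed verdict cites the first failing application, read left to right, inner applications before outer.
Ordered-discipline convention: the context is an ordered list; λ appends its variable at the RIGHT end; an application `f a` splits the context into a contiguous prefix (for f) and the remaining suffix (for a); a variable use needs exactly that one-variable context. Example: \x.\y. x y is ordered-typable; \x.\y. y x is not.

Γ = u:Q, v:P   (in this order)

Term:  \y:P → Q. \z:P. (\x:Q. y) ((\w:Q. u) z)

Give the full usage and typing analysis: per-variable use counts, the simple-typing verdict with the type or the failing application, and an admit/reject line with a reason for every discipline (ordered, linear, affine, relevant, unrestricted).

usage: u: 1; v: 0; y [bound]: 1; z [bound]: 1; x [bound]: 0; w [bound]: 0
uses in reading order: y, u, z
typing: ill-typed: an application expects Q but receives P
ordered: ✗ — a type mismatch blocks all five
linear: ✗ — the type mismatch rejects it
affine: ✗ — not simply typable
relevant: ✗ — fails simple typing
unrestricted: ✗ — a type mismatch blocks all five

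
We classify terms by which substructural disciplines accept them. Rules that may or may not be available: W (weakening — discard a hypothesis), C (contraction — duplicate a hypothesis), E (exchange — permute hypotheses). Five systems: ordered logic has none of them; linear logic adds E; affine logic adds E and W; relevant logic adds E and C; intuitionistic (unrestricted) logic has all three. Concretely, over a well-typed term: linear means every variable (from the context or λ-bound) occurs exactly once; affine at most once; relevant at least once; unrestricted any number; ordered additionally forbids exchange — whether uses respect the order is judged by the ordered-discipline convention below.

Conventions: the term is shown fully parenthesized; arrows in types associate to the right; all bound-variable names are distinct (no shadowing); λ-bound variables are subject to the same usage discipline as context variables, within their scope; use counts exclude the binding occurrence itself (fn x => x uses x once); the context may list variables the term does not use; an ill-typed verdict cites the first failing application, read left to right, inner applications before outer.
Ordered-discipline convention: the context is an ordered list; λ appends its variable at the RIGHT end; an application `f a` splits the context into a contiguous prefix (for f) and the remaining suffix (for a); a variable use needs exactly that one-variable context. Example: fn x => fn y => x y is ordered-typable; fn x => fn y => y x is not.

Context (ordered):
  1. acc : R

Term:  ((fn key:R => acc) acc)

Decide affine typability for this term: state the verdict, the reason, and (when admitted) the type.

no — uses contraction: acc ×2
use counts: acc=2, key (λ-bound)=0
use order (left to right): acc, acc
typing: the term checks, with type R
per-discipline verdicts: ordered ✗, linear ✗, affine ✗, relevant ✗, unrestricted ✓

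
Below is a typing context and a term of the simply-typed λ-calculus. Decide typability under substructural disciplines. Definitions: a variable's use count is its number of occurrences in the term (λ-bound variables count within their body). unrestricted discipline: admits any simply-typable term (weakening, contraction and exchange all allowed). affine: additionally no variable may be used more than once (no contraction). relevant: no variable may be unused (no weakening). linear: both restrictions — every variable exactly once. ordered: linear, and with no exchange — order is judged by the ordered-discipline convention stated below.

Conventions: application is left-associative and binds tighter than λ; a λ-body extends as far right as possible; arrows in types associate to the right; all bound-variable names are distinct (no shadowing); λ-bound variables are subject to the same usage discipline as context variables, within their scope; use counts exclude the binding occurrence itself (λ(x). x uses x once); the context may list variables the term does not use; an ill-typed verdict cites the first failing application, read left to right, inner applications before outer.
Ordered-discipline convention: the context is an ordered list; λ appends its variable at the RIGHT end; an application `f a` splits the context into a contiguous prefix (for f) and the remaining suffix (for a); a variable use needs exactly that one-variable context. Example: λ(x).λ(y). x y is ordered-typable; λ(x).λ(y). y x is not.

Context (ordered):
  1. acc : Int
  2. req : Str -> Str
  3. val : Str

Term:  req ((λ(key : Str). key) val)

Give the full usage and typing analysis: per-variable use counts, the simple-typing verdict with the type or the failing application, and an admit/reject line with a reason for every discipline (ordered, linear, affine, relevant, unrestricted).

usage: acc: 0; req: 1; val: 1; key (bound): 1
left-to-right use order: req, key, val
typing: the term checks, with type Str
ordered: ✗, needs weakening: acc unused
linear: ✗, needs weakening: acc unused
affine: ✓, no duplicate uses among acc, req, val, key
relevant: ✗, needs weakening: acc unused
unrestricted: ✓, typability at Str is all that's needed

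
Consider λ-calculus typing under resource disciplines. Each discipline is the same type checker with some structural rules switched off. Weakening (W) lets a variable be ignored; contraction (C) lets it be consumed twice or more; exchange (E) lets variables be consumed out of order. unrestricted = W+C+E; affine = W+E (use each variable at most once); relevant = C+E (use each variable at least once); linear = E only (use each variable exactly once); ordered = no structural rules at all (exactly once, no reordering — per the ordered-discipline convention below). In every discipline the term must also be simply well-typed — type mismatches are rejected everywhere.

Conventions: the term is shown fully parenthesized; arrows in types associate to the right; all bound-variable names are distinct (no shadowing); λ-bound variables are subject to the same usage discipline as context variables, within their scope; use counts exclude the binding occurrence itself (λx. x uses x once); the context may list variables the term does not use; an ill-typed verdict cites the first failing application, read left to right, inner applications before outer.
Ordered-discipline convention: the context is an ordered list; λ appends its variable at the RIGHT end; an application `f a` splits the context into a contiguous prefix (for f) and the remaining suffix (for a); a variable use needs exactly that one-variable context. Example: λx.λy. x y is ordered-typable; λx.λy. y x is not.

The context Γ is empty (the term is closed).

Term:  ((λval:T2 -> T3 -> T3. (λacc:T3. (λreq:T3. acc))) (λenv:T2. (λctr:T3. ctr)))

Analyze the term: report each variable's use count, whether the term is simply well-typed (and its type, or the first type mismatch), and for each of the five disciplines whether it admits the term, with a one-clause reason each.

counts: val (bound): 0×, acc (bound): 1×, req (bound): 0×, env (bound): 0×, ctr (bound): 1×
order of uses: acc, ctr
typing: well-typed at T3 -> T3 -> T3
ordered: ✗, val, req, env never used (weakening)
linear: ✗, val, req, env never used (weakening)
affine: ✓, none of val, acc, req, env, ctr used more than once
relevant: ✗, val, req, env never used (weakening)
unrestricted: ✓, simply typable at T3 -> T3 -> T3; W, C, E all held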